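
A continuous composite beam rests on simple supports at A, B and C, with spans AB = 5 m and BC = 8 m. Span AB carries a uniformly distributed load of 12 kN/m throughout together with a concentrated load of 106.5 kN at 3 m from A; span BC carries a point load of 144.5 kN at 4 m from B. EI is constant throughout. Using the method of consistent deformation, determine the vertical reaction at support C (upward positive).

Insert a hinge at B; M_B is the redundant, and each span becomes simply supported.
Rotations at B on the released spans (each span's end-slope, ×1/EI):
  span AB: UDL 12: wL³/(24EI) = 62.5/EI
  span AB: point load 106.5 at a = 3: Pab(L + a)/(6LEI) = 170.4/EI
  span BC: point load 144.5 at a = 4: Pab(L + b)/(6LEI) = 578/EI
  relative rotation θ_0 = (232.9 + 578)/EI = 810.9/EI
A unit hogging moment at B produces rotation L₁/(3EI) + L₂/(3EI) = 4.333/EI.
Slope continuity at B: θ_0 = M_B·4.333/EI, so M_B = 810.9/4.333 = 187.1 kN·m (hogging).
Span BC, ΣM about C: R_B^{BC}·8 = 578 + 187.1, so R_B^{BC} = 95.64 kN and R_C = 144.5 − 95.64 = 48.86 kN.

R_C = 48.86 kN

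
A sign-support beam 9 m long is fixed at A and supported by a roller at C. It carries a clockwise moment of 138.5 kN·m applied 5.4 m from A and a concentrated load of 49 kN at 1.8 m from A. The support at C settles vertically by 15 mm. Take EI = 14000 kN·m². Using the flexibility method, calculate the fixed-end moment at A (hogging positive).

M_A = 35.27 kN·m

Choose R_C as the redundant. The primary structure is the cantilever fixed at A.
Downward deflection at the released point C due to the loads:
  clockwise couple 138.5 at a = 5.4: M₀a(2L − a)/(2EI) = 4712/EI
  point load 49 at a = 1.8: Pa²(3L − a)/(6EI) = 666.8/EI
  δ_0 = 5379/EI
Flexibility coefficient — unit upward force at C: δ_{CC} = L³/(3EI) = 243/EI.
With EI = 14000 kN·m²: δ_0 = 0.38418 m and δ_{CC} = 0.017357 m/kN.
Compatibility — the beam at C must follow the support down by 0.015 m: δ_0 − R_C·δ_{CC} = 0.015, so R_C = (0.38418 − 0.015)/0.017357 = 21.27 kN.
Moment equilibrium about A: M_A = Σ(load moments about A) − R_C·L = 226.7 − 21.27×9 = 35.27 kN·m.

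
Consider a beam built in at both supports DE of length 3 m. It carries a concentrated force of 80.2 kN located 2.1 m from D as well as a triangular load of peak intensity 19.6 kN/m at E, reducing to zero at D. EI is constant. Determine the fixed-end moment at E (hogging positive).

Take the two fixed-end moments M_D, M_E as redundants; the released structure is the simple span DE.
End rotations of the released simple span under the applied load (×1/EI):
  at D: point load 80.2 at a = 2.1: Pab(L + b)/(6LEI) = 32.84/EI
  at E: point load 80.2 at a = 2.1: Pab(L + a)/(6LEI) = 42.95/EI
  at D: triangular load, peak 19.6: 7w₀L³/(360EI) = 10.29/EI
  at E: triangular load, peak 19.6: w₀L³/(45EI) = 11.76/EI
  θ_D0 = 43.13/EI,  θ_E0 = 54.71/EI
Flexibility coefficients: a unit moment at one end gives L/(3EI) there and L/(6EI) at the far end, so f₁₁ = f₂₂ = 1/EI and f₁₂ = f₂₁ = 0.5/EI.
Compatibility — zero rotation at each built-in end:
  1 M_D + 0.5 M_E = 43.13
  0.5 M_D + 1 M_E = 54.71
Solving the pair gives M_D = 21.04 kN·m and M_E = 44.19 kN·m (hogging).

M_E = 44.19 kN·m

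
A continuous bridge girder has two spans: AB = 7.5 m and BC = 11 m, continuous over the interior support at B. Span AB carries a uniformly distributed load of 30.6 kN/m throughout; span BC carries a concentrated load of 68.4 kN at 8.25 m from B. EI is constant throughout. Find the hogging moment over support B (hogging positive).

Take M_B as the redundant. Released structure: two simple spans AB and BC with a hinge at B.
Rotations at B on the released spans (each span's end-slope, ×1/EI):
  span AB: UDL 30.6: wL³/(24EI) = 537.9/EI
  span BC: point load 68.4 at a = 8.25: Pab(L + b)/(6LEI) = 323.3/EI
  relative rotation θ_0 = (537.9 + 323.3)/EI = 861.2/EI
A unit hogging moment at B produces rotation L₁/(3EI) + L₂/(3EI) = 6.167/EI.
Slope continuity at B: θ_0 = M_B·6.167/EI, so M_B = 861.2/6.167 = 139.7 kN·m (hogging).

M_B = 139.7 kN·m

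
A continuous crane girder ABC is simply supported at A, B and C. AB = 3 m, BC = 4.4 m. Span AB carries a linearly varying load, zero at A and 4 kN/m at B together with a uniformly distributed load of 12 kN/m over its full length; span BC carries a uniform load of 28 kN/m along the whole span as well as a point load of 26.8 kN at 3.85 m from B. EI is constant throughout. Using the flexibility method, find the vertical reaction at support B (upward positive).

Insert a hinge at B; M_B is the redundant, and each span becomes simply supported.
Discontinuity in slope at B on the released structure — sum the simple-span end rotations:
  span AB: triangular load, peak 4: w₀L³/(45EI) = 2.4/EI
  span AB: UDL 12: wL³/(24EI) = 13.5/EI
  span BC: UDL 28: wL³/(24EI) = 99.38/EI
  span BC: point load 26.8 at a = 3.85: Pab(L + b)/(6LEI) = 10.64/EI
  relative rotation θ_0 = (15.9 + 110)/EI = 125.9/EI
A unit hogging moment at B produces rotation L₁/(3EI) + L₂/(3EI) = 2.467/EI.
Compatibility: M_B·(L₁+L₂)/(3EI) = θ_0, giving M_B = 51.05 kN·m (hogging).
Span AB, ΣM about A with M_B applied at B: R_B^{AB}·3 = 66 + 51.05, so R_B^{AB} = 39.02 kN and R_A = 42 − 39.02 = 2.984 kN.
Span BC, ΣM about C: R_B^{BC}·4.4 = 285.8 + 51.05, so R_B^{BC} = 76.55 kN and R_C = 150 − 76.55 = 73.45 kN.
R_B = 39.02 + 76.55 = 115.6 kN.

R_B = 115.6 kN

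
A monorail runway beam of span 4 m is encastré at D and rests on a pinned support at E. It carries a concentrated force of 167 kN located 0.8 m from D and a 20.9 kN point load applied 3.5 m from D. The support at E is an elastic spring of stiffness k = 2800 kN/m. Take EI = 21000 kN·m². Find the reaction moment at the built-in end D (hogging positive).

Take the reaction at E as the redundant and release it; the primary structure is a cantilever fixed at D.
Free-end deflection of the primary structure under the applied loading (downward +):
  point load 167 at a = 0.8: Pa²(3L − a)/(6EI) = 199.5/EI
  point load 20.9 at a = 3.5: Pa²(3L − a)/(6EI) = 362.7/EI
  δ_0 = 562.2/EI
Tip deflection under a unit load at E: L³/(3EI) = 21.33/EI.
With EI = 21000 kN·m²: δ_0 = 0.026772 m and δ_{EE} = 0.001016 m/kN.
Compatibility — the spring shortens by R_E/k under the reaction it provides: δ_0 − R_E·δ_{EE} = R_E/k. With 1/k = 0.000357 m/kN, R_E = δ_0 / (δ_{EE} + 1/k) = 0.026772 / (0.001016 + 0.000357) = 19.5 kN.
Moment equilibrium about D: M_D = Σ(load moments about D) − R_E·L = 206.8 − 19.5×4 = 128.8 kN·m.

M_D = 128.8 kN·m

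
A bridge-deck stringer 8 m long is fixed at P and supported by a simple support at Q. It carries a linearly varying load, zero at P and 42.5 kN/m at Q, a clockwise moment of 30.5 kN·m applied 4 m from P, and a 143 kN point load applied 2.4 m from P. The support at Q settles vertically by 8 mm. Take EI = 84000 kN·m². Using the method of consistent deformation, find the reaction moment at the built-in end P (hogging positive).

Remove the prop at Q; the released (primary) structure is a cantilever built in at P.
Primary-structure tip deflection at Q by superposition:
  triangular load, peak 42.5 at the free end: 11w₀L⁴/(120EI) = 15957/EI
  clockwise couple 30.5 at a = 4: M₀a(2L − a)/(2EI) = 732/EI
  point load 143 at a = 2.4: Pa²(3L − a)/(6EI) = 2965/EI
  δ_0 = 19655/EI
Tip deflection under a unit load at Q: L³/(3EI) = 170.7/EI.
With EI = 84000 kN·m²: δ_0 = 0.23398 m and δ_{QQ} = 0.002032 m/kN.
Compatibility — the beam at Q must follow the support down by 0.008 m: δ_0 − R_Q·δ_{QQ} = 0.008, so R_Q = (0.23398 − 0.008)/0.002032 = 111.2 kN.
Moment equilibrium about P: M_P = Σ(load moments about P) − R_Q·L = 1280 − 111.2×8 = 390.6 kN·m.

M_P = 390.6 kN·m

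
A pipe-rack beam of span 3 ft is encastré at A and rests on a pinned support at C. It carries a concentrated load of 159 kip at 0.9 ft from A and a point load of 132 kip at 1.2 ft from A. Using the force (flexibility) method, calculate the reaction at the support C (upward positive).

Take the reaction at C as the redundant and release it; the primary structure is a cantilever fixed at A.
Downward deflection at the released point C due to the loads:
  point load 159 at a = 0.9: Pa²(3L − a)/(6EI) = 173.9/EI
  point load 132 at a = 1.2: Pa²(3L − a)/(6EI) = 247.1/EI
  δ_0 = 421/EI
Tip deflection under a unit load at C: L³/(3EI) = 9/EI.
The prop prevents deflection at C: R_C = δ_0/δ_{CC} = 421/9 = 46.77 kip.

R_C = 46.77 kip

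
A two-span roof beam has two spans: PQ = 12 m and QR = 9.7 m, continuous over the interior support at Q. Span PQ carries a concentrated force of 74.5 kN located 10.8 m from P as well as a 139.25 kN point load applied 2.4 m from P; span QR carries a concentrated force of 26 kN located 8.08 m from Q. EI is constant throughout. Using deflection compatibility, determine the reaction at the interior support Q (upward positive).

Insert a hinge at Q; M_Q is the redundant, and each span becomes simply supported.
End slopes at the hinge Q, treating each span as simply supported:
  span PQ: point load 74.5 at a = 10.8: Pab(L + a)/(6LEI) = 305.7/EI
  span PQ: point load 139.25 at a = 2.4: Pab(L + a)/(6LEI) = 641.7/EI
  span QR: point load 26 at a = 8.08: Pab(L + b)/(6LEI) = 66.19/EI
  relative rotation θ_0 = (947.4 + 66.19)/EI = 1014/EI
A unit hogging moment at Q produces rotation L₁/(3EI) + L₂/(3EI) = 7.233/EI.
Slope continuity at Q: θ_0 = M_Q·7.233/EI, so M_Q = 1014/7.233 = 140.1 kN·m (hogging).
Span PQ, ΣM about P with M_Q applied at Q: R_Q^{PQ}·12 = 1139 + 140.1, so R_Q^{PQ} = 106.6 kN and R_P = 213.8 − 106.6 = 107.2 kN.
Span QR, ΣM about R: R_Q^{QR}·9.7 = 42.12 + 140.1, so R_Q^{QR} = 18.79 kN and R_R = 26 − 18.79 = 7.211 kN.
R_Q = 106.6 + 18.79 = 125.4 kN.

R_Q = 125.4 kN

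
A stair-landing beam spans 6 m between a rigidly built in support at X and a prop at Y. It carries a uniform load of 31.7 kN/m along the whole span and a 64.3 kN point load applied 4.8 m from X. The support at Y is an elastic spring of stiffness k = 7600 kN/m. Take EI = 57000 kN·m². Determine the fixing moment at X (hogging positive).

M_X = 245.7 kN·m

Remove the prop at Y; the released (primary) structure is a cantilever built in at X.
Deflection at Y on the released cantilever, summing each load's contribution:
  UDL 31.7: wL⁴/(8EI) = 5135/EI
  point load 64.3 at a = 4.8: Pa²(3L − a)/(6EI) = 3259/EI
  δ_0 = 8395/EI
Tip deflection under a unit load at Y: L³/(3EI) = 72/EI.
With EI = 57000 kN·m²: δ_0 = 0.14727 m and δ_{YY} = 0.001263 m/kN.
Compatibility — the spring shortens by R_Y/k under the reaction it provides: δ_0 − R_Y·δ_{YY} = R_Y/k. With 1/k = 0.000132 m/kN, R_Y = δ_0 / (δ_{YY} + 1/k) = 0.14727 / (0.001263 + 0.000132) = 105.6 kN.
Moment equilibrium about X: M_X = Σ(load moments about X) − R_Y·L = 879.2 − 105.6×6 = 245.7 kN·m.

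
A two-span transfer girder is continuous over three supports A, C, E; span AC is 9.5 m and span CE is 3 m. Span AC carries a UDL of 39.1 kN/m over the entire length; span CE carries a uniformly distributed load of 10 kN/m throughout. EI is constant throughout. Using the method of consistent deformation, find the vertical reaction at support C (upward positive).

Insert a hinge at C; M_C is the redundant, and each span becomes simply supported.
End slopes at the hinge C, treating each span as simply supported:
  span AC: UDL 39.1: wL³/(24EI) = 1397/EI
  span CE: UDL 10: wL³/(24EI) = 11.25/EI
  relative rotation θ_0 = (1397 + 11.25)/EI = 1408/EI
A unit hogging moment at C produces rotation L₁/(3EI) + L₂/(3EI) = 4.167/EI.
Slope continuity at C: θ_0 = M_C·4.167/EI, so M_C = 1408/4.167 = 337.9 kN·m (hogging).
Span AC, ΣM about A with M_C applied at C: R_C^{AC}·9.5 = 1764 + 337.9, so R_C^{AC} = 221.3 kN and R_A = 371.4 − 221.3 = 150.2 kN.
Span CE, ΣM about E: R_C^{CE}·3 = 45 + 337.9, so R_C^{CE} = 127.6 kN and R_E = 30 − 127.6 = -97.64 kN.
R_C = 221.3 + 127.6 = 348.9 kN.

R_C = 348.9 kN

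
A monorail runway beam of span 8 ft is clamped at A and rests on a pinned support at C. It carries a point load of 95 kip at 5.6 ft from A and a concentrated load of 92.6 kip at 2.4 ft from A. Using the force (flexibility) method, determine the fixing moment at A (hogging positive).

Take the reaction at C as the redundant and release it; the primary structure is a cantilever fixed at A.
Primary-structure tip deflection at C by superposition:
  point load 95 at a = 5.6: Pa²(3L − a)/(6EI) = 9136/EI
  point load 92.6 at a = 2.4: Pa²(3L − a)/(6EI) = 1920/EI
  δ_0 = 11056/EI
Tip deflection under a unit load at C: L³/(3EI) = 170.7/EI.
Compatibility at C: δ_0 − R_C·δ_{CC} = 0, so R_C = 11056/170.7 = 64.78 kip.
Moment equilibrium about A: M_A = Σ(load moments about A) − R_C·L = 754.2 − 64.78×8 = 236 kip·ft.

M_A = 236 kip·ft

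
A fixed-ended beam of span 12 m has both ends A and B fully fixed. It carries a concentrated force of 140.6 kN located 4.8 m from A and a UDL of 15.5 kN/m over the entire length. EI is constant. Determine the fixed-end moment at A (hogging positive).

Take the two fixed-end moments M_A, M_B as redundants; the released structure is the simple span AB.
On the primary (simply-supported) span, the end slopes from the loading are:
  at A: point load 140.6 at a = 4.8: Pab(L + b)/(6LEI) = 1296/EI
  at B: point load 140.6 at a = 4.8: Pab(L + a)/(6LEI) = 1134/EI
  at A: UDL 15.5: wL³/(24EI) = 1116/EI
  at B: UDL 15.5: wL³/(24EI) = 1116/EI
  θ_A0 = 2412/EI,  θ_B0 = 2250/EI
Flexibility coefficients: a unit moment at one end gives L/(3EI) there and L/(6EI) at the far end, so f₁₁ = f₂₂ = 4/EI and f₁₂ = f₂₁ = 2/EI.
Compatibility — zero rotation at each built-in end:
  4 M_A + 2 M_B = 2412
  2 M_A + 4 M_B = 2250
Solving the pair gives M_A = 429 kN·m and M_B = 348 kN·m (hogging).

M_A = 429 kN·m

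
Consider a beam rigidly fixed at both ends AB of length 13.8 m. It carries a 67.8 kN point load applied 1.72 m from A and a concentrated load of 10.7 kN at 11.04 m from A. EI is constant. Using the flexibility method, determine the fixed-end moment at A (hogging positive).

M_A = 94.08 kN·m

Release both end moments; the primary structure is a simply-supported span AB with redundants M_A and M_B.
On the primary (simply-supported) span, the end slopes from the loading are:
  at A: point load 67.8 at a = 1.72: Pab(L + b)/(6LEI) = 440.3/EI
  at B: point load 67.8 at a = 1.72: Pab(L + a)/(6LEI) = 264.1/EI
  at A: point load 10.7 at a = 11.04: Pab(L + b)/(6LEI) = 65.21/EI
  at B: point load 10.7 at a = 11.04: Pab(L + a)/(6LEI) = 97.81/EI
  θ_A0 = 505.5/EI,  θ_B0 = 361.9/EI
Flexibility coefficients: a unit moment at one end gives L/(3EI) there and L/(6EI) at the far end, so f₁₁ = f₂₂ = 4.6/EI and f₁₂ = f₂₁ = 2.3/EI.
Compatibility — zero rotation at each built-in end:
  4.6 M_A + 2.3 M_B = 505.5
  2.3 M_A + 4.6 M_B = 361.9
Solving the pair gives M_A = 94.08 kN·m and M_B = 31.62 kN·m (hogging).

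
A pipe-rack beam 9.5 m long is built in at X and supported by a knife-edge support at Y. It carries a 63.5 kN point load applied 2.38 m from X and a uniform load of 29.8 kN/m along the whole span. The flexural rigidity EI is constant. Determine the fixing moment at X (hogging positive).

Remove the prop at Y; the released (primary) structure is a cantilever built in at X.
Downward deflection at the released point Y due to the loads:
  point load 63.5 at a = 2.38: Pa²(3L − a)/(6EI) = 1566/EI
  UDL 29.8: wL⁴/(8EI) = 30340/EI
  δ_0 = 31906/EI
Flexibility coefficient — unit upward force at Y: δ_{YY} = L³/(3EI) = 285.8/EI.
The prop prevents deflection at Y: R_Y = δ_0/δ_{YY} = 31906/285.8 = 111.6 kN.
Moment equilibrium about X: M_X = Σ(load moments about X) − R_Y·L = 1496 − 111.6×9.5 = 435.3 kN·m.

M_X = 435.3 kN·m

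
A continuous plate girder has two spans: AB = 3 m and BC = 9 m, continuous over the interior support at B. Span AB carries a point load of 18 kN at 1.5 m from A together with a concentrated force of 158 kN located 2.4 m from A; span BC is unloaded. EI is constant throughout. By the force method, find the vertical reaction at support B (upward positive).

Insert a hinge at B; M_B is the redundant, and each span becomes simply supported.
Rotations at B on the released spans (each span's end-slope, ×1/EI):
  span AB: point load 18 at a = 1.5: Pab(L + a)/(6LEI) = 10.12/EI
  span AB: point load 158 at a = 2.4: Pab(L + a)/(6LEI) = 68.26/EI
  relative rotation θ_0 = (78.38 + 0)/EI = 78.38/EI
A unit hogging moment at B produces rotation L₁/(3EI) + L₂/(3EI) = 4/EI.
Slope continuity at B: θ_0 = M_B·4/EI, so M_B = 78.38/4 = 19.6 kN·m (hogging).
Span AB, ΣM about A with M_B applied at B: R_B^{AB}·3 = 406.2 + 19.6, so R_B^{AB} = 141.9 kN and R_A = 176 − 141.9 = 34.07 kN.
Span BC, ΣM about C: R_B^{BC}·9 = 0 + 19.6, so R_B^{BC} = 2.177 kN and R_C = 0 − 2.177 = -2.177 kN.
R_B = 141.9 + 2.177 = 144.1 kN.

R_B = 144.1 kN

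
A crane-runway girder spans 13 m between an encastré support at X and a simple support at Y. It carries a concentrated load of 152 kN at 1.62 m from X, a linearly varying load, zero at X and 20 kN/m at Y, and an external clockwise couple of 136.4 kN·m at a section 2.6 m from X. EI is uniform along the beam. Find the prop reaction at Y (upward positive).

Remove the prop at Y; the released (primary) structure is a cantilever built in at X.
Downward deflection at the released point Y due to the loads:
  point load 152 at a = 1.62: Pa²(3L − a)/(6EI) = 2485/EI
  triangular load, peak 20 at the free end: 11w₀L⁴/(120EI) = 52362/EI
  clockwise couple 136.4 at a = 2.6: M₀a(2L − a)/(2EI) = 4149/EI
  δ_0 = 58996/EI
Flexibility coefficient — unit upward force at Y: δ_{YY} = L³/(3EI) = 732.3/EI.
The prop prevents deflection at Y: R_Y = δ_0/δ_{YY} = 58996/732.3 = 80.56 kN.

R_Y = 80.56 kN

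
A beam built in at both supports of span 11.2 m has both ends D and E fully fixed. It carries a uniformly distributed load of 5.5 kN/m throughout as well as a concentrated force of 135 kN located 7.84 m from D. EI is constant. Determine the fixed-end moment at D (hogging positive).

M_D = 152.7 kN·m

Take the two fixed-end moments M_D, M_E as redundants; the released structure is the simple span DE.
Simple-span end rotations at D and E under the given loads:
  at D: UDL 5.5: wL³/(24EI) = 322/EI
  at E: UDL 5.5: wL³/(24EI) = 322/EI
  at D: point load 135 at a = 7.84: Pab(L + b)/(6LEI) = 770.5/EI
  at E: point load 135 at a = 7.84: Pab(L + a)/(6LEI) = 1008/EI
  θ_D0 = 1092/EI,  θ_E0 = 1330/EI
Flexibility coefficients: a unit moment at one end gives L/(3EI) there and L/(6EI) at the far end, so f₁₁ = f₂₂ = 3.733/EI and f₁₂ = f₂₁ = 1.867/EI.
Compatibility — zero rotation at each built-in end:
  3.733 M_D + 1.867 M_E = 1092
  1.867 M_D + 3.733 M_E = 1330
Solving the pair gives M_D = 152.7 kN·m and M_E = 279.8 kN·m (hogging).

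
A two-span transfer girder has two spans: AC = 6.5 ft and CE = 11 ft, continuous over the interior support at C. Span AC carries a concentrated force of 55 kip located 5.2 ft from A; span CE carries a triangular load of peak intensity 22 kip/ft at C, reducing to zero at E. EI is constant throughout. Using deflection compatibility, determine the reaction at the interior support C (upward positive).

R_C = 156.6 kip

Release continuity at C by inserting a hinge; the redundant is the internal moment M_C. The primary structure is two simply-supported spans AC and CE.
Rotations at C on the released spans (each span's end-slope, ×1/EI):
  span AC: point load 55 at a = 5.2: Pab(L + a)/(6LEI) = 111.5/EI
  span CE: triangular load, peak 22: w₀L³/(45EI) = 650.7/EI
  relative rotation θ_0 = (111.5 + 650.7)/EI = 762.3/EI
A unit hogging moment at C produces rotation L₁/(3EI) + L₂/(3EI) = 5.833/EI.
Compatibility: M_C·(L₁+L₂)/(3EI) = θ_0, giving M_C = 130.7 kip·ft (hogging).
Span AC, ΣM about A with M_C applied at C: R_C^{AC}·6.5 = 286 + 130.7, so R_C^{AC} = 64.1 kip and R_A = 55 − 64.1 = -9.103 kip.
Span CE, ΣM about E: R_C^{CE}·11 = 887.3 + 130.7, so R_C^{CE} = 92.55 kip and R_E = 121 − 92.55 = 28.45 kip.
R_C = 64.1 + 92.55 = 156.6 kip.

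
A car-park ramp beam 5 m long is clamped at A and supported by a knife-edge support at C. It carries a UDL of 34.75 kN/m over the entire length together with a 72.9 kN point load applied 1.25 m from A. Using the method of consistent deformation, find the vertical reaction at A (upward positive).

R_A = 175.2 kN

Release the roller at C. Primary structure: cantilever fixed at A.
Free-end deflection of the primary structure under the applied loading (downward +):
  UDL 34.75: wL⁴/(8EI) = 2715/EI
  point load 72.9 at a = 1.25: Pa²(3L − a)/(6EI) = 261/EI
  δ_0 = 2976/EI
Tip deflection under a unit load at C: L³/(3EI) = 41.67/EI.
Compatibility at C: δ_0 − R_C·δ_{CC} = 0, so R_C = 2976/41.67 = 71.42 kN.
Vertical equilibrium: R_A = ΣP − R_C = 246.7 − 71.42 = 175.2 kN.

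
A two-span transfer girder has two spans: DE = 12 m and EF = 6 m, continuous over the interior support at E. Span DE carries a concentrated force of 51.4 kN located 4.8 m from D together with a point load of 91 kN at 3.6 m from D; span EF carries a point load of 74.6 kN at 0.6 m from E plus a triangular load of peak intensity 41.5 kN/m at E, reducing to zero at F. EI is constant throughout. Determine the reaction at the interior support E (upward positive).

Take M_E as the redundant. Released structure: two simple spans DE and EF with a hinge at E.
End slopes at the hinge E, treating each span as simply supported:
  span DE: point load 51.4 at a = 4.8: Pab(L + a)/(6LEI) = 414.5/EI
  span DE: point load 91 at a = 3.6: Pab(L + a)/(6LEI) = 596.2/EI
  span EF: point load 74.6 at a = 0.6: Pab(L + b)/(6LEI) = 76.54/EI
  span EF: triangular load, peak 41.5: w₀L³/(45EI) = 199.2/EI
  relative rotation θ_0 = (1011 + 275.7)/EI = 1286/EI
A unit hogging moment at E produces rotation L₁/(3EI) + L₂/(3EI) = 6/EI.
Compatibility: M_E·(L₁+L₂)/(3EI) = θ_0, giving M_E = 214.4 kN·m (hogging).
Span DE, ΣM about D with M_E applied at E: R_E^{DE}·12 = 574.3 + 214.4, so R_E^{DE} = 65.73 kN and R_D = 142.4 − 65.73 = 76.67 kN.
Span EF, ΣM about F: R_E^{EF}·6 = 900.8 + 214.4, so R_E^{EF} = 185.9 kN and R_F = 199.1 − 185.9 = 13.22 kN.
R_E = 65.73 + 185.9 = 251.6 kN.

R_E = 251.6 kN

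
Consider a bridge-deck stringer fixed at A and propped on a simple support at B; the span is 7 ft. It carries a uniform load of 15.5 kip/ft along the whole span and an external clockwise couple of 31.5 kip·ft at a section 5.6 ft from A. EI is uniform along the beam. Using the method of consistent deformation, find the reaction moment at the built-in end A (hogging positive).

M_A = 81.08 kip·ft

Choose R_B as the redundant. The primary structure is the cantilever fixed at A.
Deflection at B on the released cantilever, summing each load's contribution:
  UDL 15.5: wL⁴/(8EI) = 4652/EI
  clockwise couple 31.5 at a = 5.6: M₀a(2L − a)/(2EI) = 740.9/EI
  δ_0 = 5393/EI
Flexibility coefficient — unit upward force at B: δ_{BB} = L³/(3EI) = 114.3/EI.
The prop prevents deflection at B: R_B = δ_0/δ_{BB} = 5393/114.3 = 47.17 kip.
Moment equilibrium about A: M_A = Σ(load moments about A) − R_B·L = 411.2 − 47.17×7 = 81.08 kip·ft.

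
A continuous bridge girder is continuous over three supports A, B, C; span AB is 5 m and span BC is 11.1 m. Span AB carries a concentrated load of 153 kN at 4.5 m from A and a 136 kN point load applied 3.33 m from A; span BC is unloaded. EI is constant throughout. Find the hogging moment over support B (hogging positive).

M_B = 59.44 kN·m

Release continuity at B by inserting a hinge; the redundant is the internal moment M_B. The primary structure is two simply-supported spans AB and BC.
Discontinuity in slope at B on the released structure — sum the simple-span end rotations:
  span AB: point load 153 at a = 4.5: Pab(L + a)/(6LEI) = 109/EI
  span AB: point load 136 at a = 3.33: Pab(L + a)/(6LEI) = 210/EI
  relative rotation θ_0 = (319 + 0)/EI = 319/EI
A unit hogging moment at B produces rotation L₁/(3EI) + L₂/(3EI) = 5.367/EI.
Slope continuity at B: θ_0 = M_B·5.367/EI, so M_B = 319/5.367 = 59.44 kN·m (hogging).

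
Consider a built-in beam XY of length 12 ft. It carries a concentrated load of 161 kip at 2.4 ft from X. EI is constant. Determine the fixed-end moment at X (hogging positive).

M_X = 247.3 kip·ft

Release both end moments; the primary structure is a simply-supported span XY with redundants M_X and M_Y.
Simple-span end rotations at X and Y under the given loads:
  at X: point load 161 at a = 2.4: Pab(L + b)/(6LEI) = 1113/EI
  at Y: point load 161 at a = 2.4: Pab(L + a)/(6LEI) = 741.9/EI
  θ_X0 = 1113/EI,  θ_Y0 = 741.9/EI
Flexibility coefficients: a unit moment at one end gives L/(3EI) there and L/(6EI) at the far end, so f₁₁ = f₂₂ = 4/EI and f₁₂ = f₂₁ = 2/EI.
Compatibility — zero rotation at each built-in end:
  4 M_X + 2 M_Y = 1113
  2 M_X + 4 M_Y = 741.9
Solving the pair gives M_X = 247.3 kip·ft and M_Y = 61.82 kip·ft (hogging).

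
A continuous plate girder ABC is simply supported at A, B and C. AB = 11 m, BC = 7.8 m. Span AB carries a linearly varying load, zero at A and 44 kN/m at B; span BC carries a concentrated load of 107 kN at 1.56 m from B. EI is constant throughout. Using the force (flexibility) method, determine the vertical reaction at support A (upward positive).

R_A = 57.25 kN

Insert a hinge at B; M_B is the redundant, and each span becomes simply supported.
Discontinuity in slope at B on the released structure — sum the simple-span end rotations:
  span AB: triangular load, peak 44: w₀L³/(45EI) = 1301/EI
  span BC: point load 107 at a = 1.56: Pab(L + b)/(6LEI) = 312.5/EI
  relative rotation θ_0 = (1301 + 312.5)/EI = 1614/EI
A unit hogging moment at B produces rotation L₁/(3EI) + L₂/(3EI) = 6.267/EI.
Slope continuity at B: θ_0 = M_B·6.267/EI, so M_B = 1614/6.267 = 257.5 kN·m (hogging).
Span AB, ΣM about A with M_B applied at B: R_B^{AB}·11 = 1775 + 257.5, so R_B^{AB} = 184.7 kN and R_A = 242 − 184.7 = 57.25 kN.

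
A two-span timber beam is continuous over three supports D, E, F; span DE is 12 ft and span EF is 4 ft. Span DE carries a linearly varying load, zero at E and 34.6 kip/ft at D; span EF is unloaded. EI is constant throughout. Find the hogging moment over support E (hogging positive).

M_E = 218 kip·ft

Take M_E as the redundant. Released structure: two simple spans DE and EF with a hinge at E.
Discontinuity in slope at E on the released structure — sum the simple-span end rotations:
  span DE: triangular load, peak 34.6: 7w₀L³/(360EI) = 1163/EI
  relative rotation θ_0 = (1163 + 0)/EI = 1163/EI
A unit hogging moment at E produces rotation L₁/(3EI) + L₂/(3EI) = 5.333/EI.
Slope continuity at E: θ_0 = M_E·5.333/EI, so M_E = 1163/5.333 = 218 kip·ft (hogging).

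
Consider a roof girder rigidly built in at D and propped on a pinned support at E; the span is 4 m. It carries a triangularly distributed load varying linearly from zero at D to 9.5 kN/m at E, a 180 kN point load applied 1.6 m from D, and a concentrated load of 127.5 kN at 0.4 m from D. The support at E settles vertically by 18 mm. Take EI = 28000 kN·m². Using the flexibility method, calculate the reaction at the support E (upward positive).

Choose R_E as the redundant. The primary structure is the cantilever fixed at D.
Downward deflection at the released point E due to the loads:
  triangular load, peak 9.5 at the free end: 11w₀L⁴/(120EI) = 222.9/EI
  point load 180 at a = 1.6: Pa²(3L − a)/(6EI) = 798.7/EI
  point load 127.5 at a = 0.4: Pa²(3L − a)/(6EI) = 39.44/EI
  δ_0 = 1061/EI
Tip deflection under a unit load at E: L³/(3EI) = 21.33/EI.
With EI = 28000 kN·m²: δ_0 = 0.037896 m and δ_{EE} = 0.000762 m/kN.
Compatibility — the beam at E must follow the support down by 0.018 m: δ_0 − R_E·δ_{EE} = 0.018, so R_E = (0.037896 − 0.018)/0.000762 = 26.11 kN.

R_E = 26.11 kN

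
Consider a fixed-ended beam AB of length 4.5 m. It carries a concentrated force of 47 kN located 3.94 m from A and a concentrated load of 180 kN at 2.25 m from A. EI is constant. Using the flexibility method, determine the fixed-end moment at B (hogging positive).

Release both end moments; the primary structure is a simply-supported span AB with redundants M_A and M_B.
Simple-span end rotations at A and B under the given loads:
  at A: point load 47 at a = 3.94: Pab(L + b)/(6LEI) = 19.43/EI
  at B: point load 47 at a = 3.94: Pab(L + a)/(6LEI) = 32.42/EI
  at A: point load 180 at a = 2.25: Pab(L + b)/(6LEI) = 227.8/EI
  at B: point load 180 at a = 2.25: Pab(L + a)/(6LEI) = 227.8/EI
  θ_A0 = 247.2/EI,  θ_B0 = 260.2/EI
Flexibility coefficients: a unit moment at one end gives L/(3EI) there and L/(6EI) at the far end, so f₁₁ = f₂₂ = 1.5/EI and f₁₂ = f₂₁ = 0.75/EI.
Compatibility — zero rotation at each built-in end:
  1.5 M_A + 0.75 M_B = 247.2
  0.75 M_A + 1.5 M_B = 260.2
Solving the pair gives M_A = 104.1 kN·m and M_B = 121.4 kN·m (hogging).

M_B = 121.4 kN·m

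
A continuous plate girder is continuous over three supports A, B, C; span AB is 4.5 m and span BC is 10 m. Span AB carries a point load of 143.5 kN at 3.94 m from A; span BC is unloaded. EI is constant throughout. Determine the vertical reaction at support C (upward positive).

Take M_B as the redundant. Released structure: two simple spans AB and BC with a hinge at B.
End slopes at the hinge B, treating each span as simply supported:
  span AB: point load 143.5 at a = 3.94: Pab(L + a)/(6LEI) = 98.97/EI
  relative rotation θ_0 = (98.97 + 0)/EI = 98.97/EI
A unit hogging moment at B produces rotation L₁/(3EI) + L₂/(3EI) = 4.833/EI.
Slope continuity at B: θ_0 = M_B·4.833/EI, so M_B = 98.97/4.833 = 20.48 kN·m (hogging).
Span BC, ΣM about C: R_B^{BC}·10 = 0 + 20.48, so R_B^{BC} = 2.048 kN and R_C = 0 − 2.048 = -2.048 kN.

R_C = -2.048 kN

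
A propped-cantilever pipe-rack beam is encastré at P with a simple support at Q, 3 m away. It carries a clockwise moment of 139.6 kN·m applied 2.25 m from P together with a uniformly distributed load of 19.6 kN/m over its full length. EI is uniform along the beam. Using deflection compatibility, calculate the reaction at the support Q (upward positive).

Remove the prop at Q; the released (primary) structure is a cantilever built in at P.
Deflection at Q on the released cantilever, summing each load's contribution:
  clockwise couple 139.6 at a = 2.25: M₀a(2L − a)/(2EI) = 588.9/EI
  UDL 19.6: wL⁴/(8EI) = 198.4/EI
  δ_0 = 787.4/EI
Flexibility coefficient — unit upward force at Q: δ_{QQ} = L³/(3EI) = 9/EI.
Compatibility at Q: δ_0 − R_Q·δ_{QQ} = 0, so R_Q = 787.4/9 = 87.49 kN.

R_Q = 87.49 kN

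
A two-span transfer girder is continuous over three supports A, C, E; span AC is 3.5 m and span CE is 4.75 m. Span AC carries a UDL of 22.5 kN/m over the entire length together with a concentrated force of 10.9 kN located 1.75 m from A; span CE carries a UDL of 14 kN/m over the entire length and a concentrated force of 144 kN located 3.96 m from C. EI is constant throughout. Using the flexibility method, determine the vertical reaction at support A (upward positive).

R_A = 24.19 kN

Insert a hinge at C; M_C is the redundant, and each span becomes simply supported.
Rotations at C on the released spans (each span's end-slope, ×1/EI):
  span AC: UDL 22.5: wL³/(24EI) = 40.2/EI
  span AC: point load 10.9 at a = 1.75: Pab(L + a)/(6LEI) = 8.345/EI
  span CE: UDL 14: wL³/(24EI) = 62.52/EI
  span CE: point load 144 at a = 3.96: Pab(L + b)/(6LEI) = 87.57/EI
  relative rotation θ_0 = (48.54 + 150.1)/EI = 198.6/EI
A unit hogging moment at C produces rotation L₁/(3EI) + L₂/(3EI) = 2.75/EI.
Slope continuity at C: θ_0 = M_C·2.75/EI, so M_C = 198.6/2.75 = 72.23 kN·m (hogging).
Span AC, ΣM about A with M_C applied at C: R_C^{AC}·3.5 = 156.9 + 72.23, so R_C^{AC} = 65.46 kN and R_A = 89.65 − 65.46 = 24.19 kN.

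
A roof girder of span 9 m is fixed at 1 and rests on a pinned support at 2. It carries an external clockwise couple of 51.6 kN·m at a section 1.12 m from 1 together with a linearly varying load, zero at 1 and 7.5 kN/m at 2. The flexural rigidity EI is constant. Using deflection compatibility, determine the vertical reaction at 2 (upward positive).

R_2 = 20.57 kN

Choose R_2 as the redundant. The primary structure is the cantilever fixed at 1.
Free-end deflection of the primary structure under the applied loading (downward +):
  clockwise couple 51.6 at a = 1.12: M₀a(2L − a)/(2EI) = 487.8/EI
  triangular load, peak 7.5 at the free end: 11w₀L⁴/(120EI) = 4511/EI
  δ_0 = 4998/EI
Flexibility coefficient — unit upward force at 2: δ_{22} = L³/(3EI) = 243/EI.
Compatibility at 2: δ_0 − R_2·δ_{22} = 0, so R_2 = 4998/243 = 20.57 kN.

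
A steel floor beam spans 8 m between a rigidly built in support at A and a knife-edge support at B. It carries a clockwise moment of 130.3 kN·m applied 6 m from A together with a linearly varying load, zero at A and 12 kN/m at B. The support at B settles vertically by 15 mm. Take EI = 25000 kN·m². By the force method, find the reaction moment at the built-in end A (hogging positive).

M_A = 9.444 kN·m

Release the roller at B. Primary structure: cantilever fixed at A.
Downward deflection at the released point B due to the loads:
  clockwise couple 130.3 at a = 6: M₀a(2L − a)/(2EI) = 3909/EI
  triangular load, peak 12 at the free end: 11w₀L⁴/(120EI) = 4506/EI
  δ_0 = 8415/EI
Flexibility coefficient — unit upward force at B: δ_{BB} = L³/(3EI) = 170.7/EI.
With EI = 25000 kN·m²: δ_0 = 0.33658 m and δ_{BB} = 0.006827 m/kN.
Compatibility — the beam at B must follow the support down by 0.015 m: δ_0 − R_B·δ_{BB} = 0.015, so R_B = (0.33658 − 0.015)/0.006827 = 47.11 kN.
Moment equilibrium about A: M_A = Σ(load moments about A) − R_B·L = 386.3 − 47.11×8 = 9.444 kN·m.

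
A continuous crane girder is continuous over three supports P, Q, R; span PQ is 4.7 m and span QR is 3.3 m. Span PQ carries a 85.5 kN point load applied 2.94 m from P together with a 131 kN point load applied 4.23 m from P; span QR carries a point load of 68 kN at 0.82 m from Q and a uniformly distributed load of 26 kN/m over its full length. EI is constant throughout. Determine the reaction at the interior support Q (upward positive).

Release continuity at Q by inserting a hinge; the redundant is the internal moment M_Q. The primary structure is two simply-supported spans PQ and QR.
Rotations at Q on the released spans (each span's end-slope, ×1/EI):
  span PQ: point load 85.5 at a = 2.94: Pab(L + a)/(6LEI) = 119.9/EI
  span PQ: point load 131 at a = 4.23: Pab(L + a)/(6LEI) = 82.47/EI
  span QR: point load 68 at a = 0.82: Pab(L + b)/(6LEI) = 40.37/EI
  span QR: UDL 26: wL³/(24EI) = 38.93/EI
  relative rotation θ_0 = (202.3 + 79.3)/EI = 281.6/EI
A unit hogging moment at Q produces rotation L₁/(3EI) + L₂/(3EI) = 2.667/EI.
Slope continuity at Q: θ_0 = M_Q·2.667/EI, so M_Q = 281.6/2.667 = 105.6 kN·m (hogging).
Span PQ, ΣM about P with M_Q applied at Q: R_Q^{PQ}·4.7 = 805.5 + 105.6, so R_Q^{PQ} = 193.9 kN and R_P = 216.5 − 193.9 = 22.65 kN.
Span QR, ΣM about R: R_Q^{QR}·3.3 = 310.2 + 105.6, so R_Q^{QR} = 126 kN and R_R = 153.8 − 126 = 27.79 kN.
R_Q = 193.9 + 126 = 319.9 kN.

R_Q = 319.9 kN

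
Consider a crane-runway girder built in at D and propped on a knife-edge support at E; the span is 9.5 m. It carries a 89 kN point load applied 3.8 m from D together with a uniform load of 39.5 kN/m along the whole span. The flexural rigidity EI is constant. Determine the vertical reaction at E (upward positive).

R_E = 159.2 kN

Remove the prop at E; the released (primary) structure is a cantilever built in at D.
Primary-structure tip deflection at E by superposition:
  point load 89 at a = 3.8: Pa²(3L − a)/(6EI) = 5291/EI
  UDL 39.5: wL⁴/(8EI) = 40216/EI
  δ_0 = 45507/EI
Tip deflection under a unit load at E: L³/(3EI) = 285.8/EI.
Compatibility at E: δ_0 − R_E·δ_{EE} = 0, so R_E = 45507/285.8 = 159.2 kN.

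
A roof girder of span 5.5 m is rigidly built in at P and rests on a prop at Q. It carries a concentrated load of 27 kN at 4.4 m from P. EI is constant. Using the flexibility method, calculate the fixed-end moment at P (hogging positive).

M_P = 14.26 kN·m

Take the reaction at Q as the redundant and release it; the primary structure is a cantilever fixed at P.
Primary-structure tip deflection at Q by superposition:
  point load 27 at a = 4.4: Pa²(3L − a)/(6EI) = 1054/EI
Flexibility coefficient — unit upward force at Q: δ_{QQ} = L³/(3EI) = 55.46/EI.
The prop prevents deflection at Q: R_Q = δ_0/δ_{QQ} = 1054/55.46 = 19.01 kN.
Moment equilibrium about P: M_P = Σ(load moments about P) − R_Q·L = 118.8 − 19.01×5.5 = 14.26 kN·m.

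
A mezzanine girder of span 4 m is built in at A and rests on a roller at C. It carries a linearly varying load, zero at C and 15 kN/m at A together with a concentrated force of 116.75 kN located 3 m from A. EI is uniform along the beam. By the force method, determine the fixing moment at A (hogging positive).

Remove the prop at C; the released (primary) structure is a cantilever built in at A.
Free-end deflection of the primary structure under the applied loading (downward +):
  triangular load, peak 15 at the fixed end: w₀L⁴/(30EI) = 128/EI
  point load 116.75 at a = 3: Pa²(3L − a)/(6EI) = 1576/EI
  δ_0 = 1704/EI
Flexibility coefficient — unit upward force at C: δ_{CC} = L³/(3EI) = 21.33/EI.
The prop prevents deflection at C: R_C = δ_0/δ_{CC} = 1704/21.33 = 79.88 kN.
Moment equilibrium about A: M_A = Σ(load moments about A) − R_C·L = 390.2 − 79.88×4 = 70.73 kN·m.

M_A = 70.73 kN·m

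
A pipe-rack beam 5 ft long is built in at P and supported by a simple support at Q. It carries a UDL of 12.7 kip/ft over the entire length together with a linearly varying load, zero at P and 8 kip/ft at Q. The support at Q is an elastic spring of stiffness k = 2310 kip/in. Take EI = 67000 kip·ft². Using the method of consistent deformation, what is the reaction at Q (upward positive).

Release the roller at Q. Primary structure: cantilever fixed at P.
Free-end deflection of the primary structure under the applied loading (downward +):
  UDL 12.7: wL⁴/(8EI) = 992.2/EI
  triangular load, peak 8 at the free end: 11w₀L⁴/(120EI) = 458.3/EI
  δ_0 = 1451/EI
Flexibility coefficient — unit upward force at Q: δ_{QQ} = L³/(3EI) = 41.67/EI.
With EI = 67000 kip·ft²: δ_0 = 0.02165 ft and δ_{QQ} = 0.000622 ft/kip.
Compatibility — the spring shortens by R_Q/k under the reaction it provides: δ_0 − R_Q·δ_{QQ} = R_Q/k. With 1/k = 1/(2310×12) ft/kip = 0.000036 ft/kip, R_Q = δ_0 / (δ_{QQ} + 1/k) = 0.02165 / (0.000622 + 0.000036) = 32.9 kip.

R_Q = 32.9 kip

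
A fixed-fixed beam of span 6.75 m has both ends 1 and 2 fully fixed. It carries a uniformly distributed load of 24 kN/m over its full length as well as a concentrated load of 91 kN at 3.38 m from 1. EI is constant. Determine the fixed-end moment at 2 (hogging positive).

M_2 = 168 kN·m

Release both end moments; the primary structure is a simply-supported span 12 with redundants M_1 and M_2.
Simple-span end rotations at 1 and 2 under the given loads:
  at 1: UDL 24: wL³/(24EI) = 307.5/EI
  at 2: UDL 24: wL³/(24EI) = 307.5/EI
  at 1: point load 91 at a = 3.38: Pab(L + b)/(6LEI) = 259/EI
  at 2: point load 91 at a = 3.38: Pab(L + a)/(6LEI) = 259.3/EI
  θ_10 = 566.6/EI,  θ_20 = 566.8/EI
Flexibility coefficients: a unit moment at one end gives L/(3EI) there and L/(6EI) at the far end, so f₁₁ = f₂₂ = 2.25/EI and f₁₂ = f₂₁ = 1.125/EI.
Compatibility — zero rotation at each built-in end:
  2.25 M_1 + 1.125 M_2 = 566.6
  1.125 M_1 + 2.25 M_2 = 566.8
Solving the pair gives M_1 = 167.8 kN·m and M_2 = 168 kN·m (hogging).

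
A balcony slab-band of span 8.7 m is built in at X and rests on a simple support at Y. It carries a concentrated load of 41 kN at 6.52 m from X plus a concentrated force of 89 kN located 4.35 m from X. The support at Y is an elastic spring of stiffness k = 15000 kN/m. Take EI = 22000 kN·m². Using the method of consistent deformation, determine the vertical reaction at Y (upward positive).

R_Y = 53.37 kN

Choose R_Y as the redundant. The primary structure is the cantilever fixed at X.
Primary-structure tip deflection at Y by superposition:
  point load 41 at a = 6.52: Pa²(3L − a)/(6EI) = 5688/EI
  point load 89 at a = 4.35: Pa²(3L − a)/(6EI) = 6105/EI
  δ_0 = 11793/EI
Tip deflection under a unit load at Y: L³/(3EI) = 219.5/EI.
With EI = 22000 kN·m²: δ_0 = 0.53603 m and δ_{YY} = 0.009977 m/kN.
Compatibility — the spring shortens by R_Y/k under the reaction it provides: δ_0 − R_Y·δ_{YY} = R_Y/k. With 1/k = 0.000067 m/kN, R_Y = δ_0 / (δ_{YY} + 1/k) = 0.53603 / (0.009977 + 0.000067) = 53.37 kN.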